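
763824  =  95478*8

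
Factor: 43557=3^1 * 14519^1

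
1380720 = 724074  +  656646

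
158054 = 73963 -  - 84091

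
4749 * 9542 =45314958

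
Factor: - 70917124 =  - 2^2 * 3187^1*5563^1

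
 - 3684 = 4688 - 8372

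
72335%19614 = 13493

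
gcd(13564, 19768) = 4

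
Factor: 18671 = 18671^1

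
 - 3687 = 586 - 4273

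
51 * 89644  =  4571844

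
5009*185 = 926665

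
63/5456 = 63/5456 = 0.01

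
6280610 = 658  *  9545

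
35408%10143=4979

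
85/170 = 1/2 =0.50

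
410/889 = 410/889=0.46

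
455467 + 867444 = 1322911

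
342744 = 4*85686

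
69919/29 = 2411 = 2411.00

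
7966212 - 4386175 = 3580037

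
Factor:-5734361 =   -  647^1*8863^1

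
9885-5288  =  4597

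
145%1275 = 145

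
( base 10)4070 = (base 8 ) 7746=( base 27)5fk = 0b111111100110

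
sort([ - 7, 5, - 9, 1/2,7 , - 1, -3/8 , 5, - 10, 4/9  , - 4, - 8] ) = [ - 10, - 9, - 8, -7, - 4,-1, - 3/8, 4/9, 1/2,5, 5, 7 ]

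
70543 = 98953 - 28410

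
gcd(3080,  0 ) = 3080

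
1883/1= 1883= 1883.00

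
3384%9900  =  3384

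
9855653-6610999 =3244654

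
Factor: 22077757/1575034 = 2^ ( - 1 )*13^1* 787517^( - 1) * 1698289^1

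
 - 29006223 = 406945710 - 435951933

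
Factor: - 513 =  - 3^3*19^1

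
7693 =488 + 7205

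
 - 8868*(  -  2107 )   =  18684876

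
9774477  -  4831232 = 4943245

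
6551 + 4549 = 11100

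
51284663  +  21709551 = 72994214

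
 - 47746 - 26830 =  - 74576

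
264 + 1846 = 2110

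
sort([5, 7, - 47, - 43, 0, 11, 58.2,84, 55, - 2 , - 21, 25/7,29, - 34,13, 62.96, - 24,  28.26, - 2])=[ - 47, - 43, - 34, - 24, - 21, - 2, - 2, 0, 25/7,5,7, 11, 13,28.26, 29, 55,58.2, 62.96, 84 ]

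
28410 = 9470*3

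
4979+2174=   7153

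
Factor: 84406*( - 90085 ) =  - 7603714510 = - 2^1*5^1*7^1*43^1*419^1*6029^1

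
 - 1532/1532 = -1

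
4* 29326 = 117304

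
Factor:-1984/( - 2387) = 64/77 = 2^6* 7^(-1) * 11^(  -  1)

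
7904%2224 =1232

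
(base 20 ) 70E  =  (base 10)2814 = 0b101011111110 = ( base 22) 5hk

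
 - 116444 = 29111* ( - 4) 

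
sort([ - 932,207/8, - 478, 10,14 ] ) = [ - 932, - 478,10,14, 207/8]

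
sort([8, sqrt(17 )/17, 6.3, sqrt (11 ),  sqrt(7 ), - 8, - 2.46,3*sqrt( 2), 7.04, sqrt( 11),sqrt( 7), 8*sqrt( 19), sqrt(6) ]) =[-8, - 2.46, sqrt(17)/17, sqrt( 6 ), sqrt ( 7),  sqrt( 7) , sqrt( 11 ), sqrt( 11), 3*sqrt( 2), 6.3,  7.04, 8,8*sqrt( 19 ) ] 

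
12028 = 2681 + 9347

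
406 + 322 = 728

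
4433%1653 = 1127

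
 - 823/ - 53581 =823/53581 = 0.02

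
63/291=21/97 = 0.22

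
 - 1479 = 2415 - 3894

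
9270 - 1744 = 7526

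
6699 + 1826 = 8525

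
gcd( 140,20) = 20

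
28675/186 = 154 + 1/6 = 154.17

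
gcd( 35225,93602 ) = 1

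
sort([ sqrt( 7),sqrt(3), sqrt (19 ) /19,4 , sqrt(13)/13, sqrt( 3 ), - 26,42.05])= [ - 26 , sqrt( 19) /19,sqrt( 13 ) /13, sqrt( 3),  sqrt( 3),sqrt(7 ),4 , 42.05] 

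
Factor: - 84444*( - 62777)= 5301140988 = 2^2*3^1*11^1*13^1*31^1*227^1*439^1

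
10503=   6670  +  3833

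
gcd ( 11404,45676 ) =4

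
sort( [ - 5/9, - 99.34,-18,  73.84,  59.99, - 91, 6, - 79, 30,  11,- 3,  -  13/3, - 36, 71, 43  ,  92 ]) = [  -  99.34, - 91, - 79, -36 ,-18, - 13/3, - 3, - 5/9,6, 11, 30,43, 59.99, 71,73.84, 92] 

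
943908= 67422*14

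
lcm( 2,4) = 4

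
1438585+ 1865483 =3304068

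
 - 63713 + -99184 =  - 162897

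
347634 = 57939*6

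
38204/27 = 1414+26/27 = 1414.96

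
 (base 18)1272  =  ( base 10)6608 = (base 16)19D0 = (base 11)4a68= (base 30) 7a8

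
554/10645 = 554/10645 = 0.05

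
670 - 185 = 485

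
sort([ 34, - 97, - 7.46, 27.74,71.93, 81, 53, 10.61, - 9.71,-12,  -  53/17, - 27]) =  [-97,-27, - 12, - 9.71,-7.46, - 53/17,10.61,27.74,  34, 53, 71.93,81 ] 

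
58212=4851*12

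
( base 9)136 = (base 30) 3o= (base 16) 72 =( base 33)3f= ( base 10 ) 114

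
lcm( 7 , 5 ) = 35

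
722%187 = 161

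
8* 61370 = 490960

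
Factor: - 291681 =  - 3^4*13^1*277^1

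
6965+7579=14544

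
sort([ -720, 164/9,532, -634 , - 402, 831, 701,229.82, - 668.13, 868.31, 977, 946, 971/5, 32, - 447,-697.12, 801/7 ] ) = [-720,-697.12, - 668.13,-634, - 447, - 402,  164/9, 32, 801/7 , 971/5, 229.82,  532, 701,  831, 868.31, 946,977]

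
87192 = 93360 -6168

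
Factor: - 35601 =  - 3^1*11867^1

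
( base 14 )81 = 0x71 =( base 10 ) 113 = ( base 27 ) 45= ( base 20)5D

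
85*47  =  3995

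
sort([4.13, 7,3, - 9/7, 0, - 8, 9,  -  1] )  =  [ - 8,  -  9/7, - 1, 0, 3 , 4.13, 7, 9] 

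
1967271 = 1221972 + 745299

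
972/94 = 10 + 16/47 = 10.34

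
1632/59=1632/59 = 27.66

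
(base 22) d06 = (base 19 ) H89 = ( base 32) 64Q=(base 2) 1100010011010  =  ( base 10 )6298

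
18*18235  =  328230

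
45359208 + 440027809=485387017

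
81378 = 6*13563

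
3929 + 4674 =8603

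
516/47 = 10 + 46/47 = 10.98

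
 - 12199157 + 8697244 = -3501913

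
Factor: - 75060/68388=-45/41=- 3^2*5^1*41^( -1 ) 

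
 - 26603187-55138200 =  - 81741387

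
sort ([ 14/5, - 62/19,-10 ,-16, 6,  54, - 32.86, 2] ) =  [ - 32.86, - 16, - 10, - 62/19,2,14/5 , 6, 54]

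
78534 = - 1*( - 78534 ) 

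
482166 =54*8929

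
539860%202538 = 134784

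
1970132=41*48052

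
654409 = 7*93487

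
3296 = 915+2381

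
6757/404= 16+ 293/404 = 16.73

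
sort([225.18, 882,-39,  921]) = [-39, 225.18, 882 , 921 ]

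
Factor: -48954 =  -2^1 *3^1* 41^1 * 199^1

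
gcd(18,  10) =2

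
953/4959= 953/4959 = 0.19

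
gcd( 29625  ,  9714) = 3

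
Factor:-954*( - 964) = 2^3 *3^2*53^1*241^1=919656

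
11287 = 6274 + 5013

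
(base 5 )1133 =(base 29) 5N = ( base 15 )B3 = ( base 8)250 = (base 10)168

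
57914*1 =57914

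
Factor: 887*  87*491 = 37889979= 3^1*29^1*491^1*887^1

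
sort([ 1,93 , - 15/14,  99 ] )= [ - 15/14, 1,93,99]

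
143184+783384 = 926568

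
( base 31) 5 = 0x5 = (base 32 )5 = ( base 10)5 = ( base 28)5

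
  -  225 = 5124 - 5349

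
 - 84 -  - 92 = 8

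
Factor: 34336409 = 34336409^1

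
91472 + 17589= 109061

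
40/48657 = 40/48657= 0.00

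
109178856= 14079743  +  95099113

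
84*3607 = 302988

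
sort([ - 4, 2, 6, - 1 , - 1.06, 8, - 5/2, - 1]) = [ - 4, - 5/2,-1.06, - 1, - 1 , 2,6, 8]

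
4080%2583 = 1497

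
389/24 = 389/24 = 16.21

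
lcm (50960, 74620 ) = 2089360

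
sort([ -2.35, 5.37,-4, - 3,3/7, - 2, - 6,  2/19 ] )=[ -6 , - 4, - 3,-2.35, - 2, 2/19,  3/7,5.37]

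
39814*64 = 2548096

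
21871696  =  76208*287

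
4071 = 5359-1288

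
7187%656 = 627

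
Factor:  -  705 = -3^1*5^1*47^1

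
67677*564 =38169828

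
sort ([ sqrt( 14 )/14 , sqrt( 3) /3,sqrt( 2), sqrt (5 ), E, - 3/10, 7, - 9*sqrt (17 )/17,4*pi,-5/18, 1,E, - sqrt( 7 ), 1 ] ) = [-sqrt ( 7 ), - 9*sqrt( 17 )/17 , - 3/10,-5/18,sqrt (14)/14, sqrt(3)/3,1 , 1, sqrt(2), sqrt(5 ),E, E, 7, 4*pi ] 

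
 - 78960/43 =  - 1837 + 31/43 = - 1836.28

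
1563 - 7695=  - 6132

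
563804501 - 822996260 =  - 259191759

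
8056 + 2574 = 10630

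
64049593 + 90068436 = 154118029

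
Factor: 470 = 2^1*5^1*47^1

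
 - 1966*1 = -1966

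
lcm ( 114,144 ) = 2736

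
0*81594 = 0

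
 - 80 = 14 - 94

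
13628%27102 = 13628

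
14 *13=182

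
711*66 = 46926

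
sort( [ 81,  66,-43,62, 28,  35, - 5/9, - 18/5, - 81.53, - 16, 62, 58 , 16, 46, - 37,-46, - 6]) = [ - 81.53, - 46,- 43 ,-37, - 16 ,-6 , - 18/5, - 5/9, 16, 28, 35,46, 58, 62,62,66,81]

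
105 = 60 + 45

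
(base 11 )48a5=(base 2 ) 1100100000111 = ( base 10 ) 6407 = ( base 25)a67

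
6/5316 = 1/886 = 0.00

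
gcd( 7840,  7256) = 8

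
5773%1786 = 415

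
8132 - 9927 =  - 1795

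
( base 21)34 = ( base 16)43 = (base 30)27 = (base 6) 151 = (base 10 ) 67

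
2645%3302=2645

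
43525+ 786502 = 830027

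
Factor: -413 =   -  7^1*59^1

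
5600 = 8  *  700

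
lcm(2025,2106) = 52650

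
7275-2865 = 4410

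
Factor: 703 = 19^1*37^1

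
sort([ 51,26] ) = [ 26,51]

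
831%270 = 21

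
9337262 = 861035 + 8476227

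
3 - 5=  - 2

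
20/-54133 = - 20/54133 = - 0.00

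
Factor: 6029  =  6029^1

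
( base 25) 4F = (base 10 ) 115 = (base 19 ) 61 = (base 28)43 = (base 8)163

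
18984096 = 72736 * 261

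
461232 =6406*72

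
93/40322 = 93/40322 = 0.00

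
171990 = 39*4410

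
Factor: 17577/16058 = 81/74 = 2^ (  -  1) *3^4 * 37^( - 1) 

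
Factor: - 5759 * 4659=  - 3^1*13^1 * 443^1*1553^1= -  26831181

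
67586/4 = 16896+ 1/2  =  16896.50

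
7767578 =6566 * 1183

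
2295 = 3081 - 786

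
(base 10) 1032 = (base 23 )1LK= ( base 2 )10000001000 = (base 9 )1366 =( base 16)408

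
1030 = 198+832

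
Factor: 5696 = 2^6 * 89^1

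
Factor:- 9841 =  - 13^1*757^1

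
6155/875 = 7 + 6/175 = 7.03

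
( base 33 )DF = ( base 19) 147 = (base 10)444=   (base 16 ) 1BC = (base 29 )f9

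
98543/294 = 335 + 53/294 =335.18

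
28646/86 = 333 + 4/43 = 333.09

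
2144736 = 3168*677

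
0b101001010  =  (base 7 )651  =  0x14A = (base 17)127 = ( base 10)330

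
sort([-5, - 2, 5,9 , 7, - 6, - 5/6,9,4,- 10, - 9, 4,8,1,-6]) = [ - 10, - 9, - 6, - 6,-5, - 2, - 5/6,1,4, 4,5, 7, 8,9, 9]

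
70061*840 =58851240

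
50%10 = 0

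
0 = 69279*0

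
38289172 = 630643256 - 592354084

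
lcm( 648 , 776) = 62856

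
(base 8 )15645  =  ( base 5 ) 211302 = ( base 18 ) 13f3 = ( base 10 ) 7077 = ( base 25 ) B82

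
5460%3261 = 2199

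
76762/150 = 511 + 56/75 = 511.75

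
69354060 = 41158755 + 28195305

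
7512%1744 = 536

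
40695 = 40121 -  - 574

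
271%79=34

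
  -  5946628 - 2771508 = -8718136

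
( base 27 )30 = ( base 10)81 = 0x51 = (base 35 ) 2B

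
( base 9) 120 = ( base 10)99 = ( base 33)30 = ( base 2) 1100011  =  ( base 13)78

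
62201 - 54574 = 7627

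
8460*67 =566820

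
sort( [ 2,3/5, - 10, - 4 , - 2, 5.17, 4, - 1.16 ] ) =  [ - 10, - 4,-2,- 1.16, 3/5, 2,  4 , 5.17 ]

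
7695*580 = 4463100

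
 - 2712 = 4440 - 7152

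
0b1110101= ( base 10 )117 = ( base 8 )165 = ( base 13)90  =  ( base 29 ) 41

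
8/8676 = 2/2169 = 0.00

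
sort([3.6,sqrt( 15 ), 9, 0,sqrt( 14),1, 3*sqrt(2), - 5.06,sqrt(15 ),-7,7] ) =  [ - 7,-5.06, 0,1,3.6, sqrt(14),sqrt ( 15 ), sqrt( 15),3 * sqrt(2 ),7 , 9]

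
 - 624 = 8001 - 8625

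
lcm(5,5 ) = 5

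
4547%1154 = 1085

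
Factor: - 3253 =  - 3253^1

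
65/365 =13/73=0.18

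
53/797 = 53/797  =  0.07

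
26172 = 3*8724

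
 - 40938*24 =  - 982512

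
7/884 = 7/884 = 0.01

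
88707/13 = 88707/13 = 6823.62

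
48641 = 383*127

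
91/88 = 1 + 3/88= 1.03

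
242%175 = 67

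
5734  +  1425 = 7159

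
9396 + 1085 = 10481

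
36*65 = 2340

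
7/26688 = 7/26688 = 0.00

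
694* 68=47192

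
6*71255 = 427530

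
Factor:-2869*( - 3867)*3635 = 3^1 *5^1*19^1*151^1*727^1*  1289^1 = 40328227605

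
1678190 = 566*2965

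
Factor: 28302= 2^1*3^1*53^1*89^1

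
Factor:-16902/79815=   -  18/85  =  - 2^1*3^2 *5^( -1) *17^(-1)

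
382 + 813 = 1195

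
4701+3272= 7973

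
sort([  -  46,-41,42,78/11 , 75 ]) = [ - 46, -41,  78/11, 42  ,  75]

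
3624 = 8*453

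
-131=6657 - 6788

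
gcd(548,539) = 1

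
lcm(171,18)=342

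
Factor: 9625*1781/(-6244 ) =  -  2448875/892 = - 2^ ( - 2 ) * 5^3*11^1*13^1*137^1 *223^( - 1 ) 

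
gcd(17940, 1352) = 52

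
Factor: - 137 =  - 137^1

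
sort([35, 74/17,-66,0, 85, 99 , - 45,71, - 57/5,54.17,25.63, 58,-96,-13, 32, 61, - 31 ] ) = [-96,-66,-45, - 31,-13, - 57/5 , 0, 74/17, 25.63,32, 35, 54.17, 58, 61,71,85, 99]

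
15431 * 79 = 1219049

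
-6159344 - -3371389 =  - 2787955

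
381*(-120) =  - 45720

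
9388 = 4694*2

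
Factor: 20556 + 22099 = 5^1*19^1*449^1 = 42655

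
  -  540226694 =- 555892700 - -15666006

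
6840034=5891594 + 948440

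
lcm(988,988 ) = 988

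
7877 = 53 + 7824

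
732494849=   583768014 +148726835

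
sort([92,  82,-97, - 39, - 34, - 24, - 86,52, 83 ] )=[  -  97,- 86, - 39, - 34, - 24,52, 82,83, 92]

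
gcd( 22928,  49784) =8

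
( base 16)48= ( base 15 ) 4c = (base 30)2c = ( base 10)72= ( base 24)30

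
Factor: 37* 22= 2^1 * 11^1*37^1  =  814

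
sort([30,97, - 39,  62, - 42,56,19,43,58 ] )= [ - 42, - 39, 19,30, 43, 56, 58,62,97 ]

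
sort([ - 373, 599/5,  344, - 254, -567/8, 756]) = [ - 373, - 254, - 567/8,599/5,344, 756 ]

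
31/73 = 31/73=0.42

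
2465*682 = 1681130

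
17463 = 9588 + 7875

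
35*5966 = 208810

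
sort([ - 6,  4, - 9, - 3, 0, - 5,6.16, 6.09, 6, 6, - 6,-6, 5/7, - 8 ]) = [ - 9, - 8, - 6, - 6, - 6, -5, - 3, 0, 5/7, 4 , 6,6,  6.09, 6.16]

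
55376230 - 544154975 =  -488778745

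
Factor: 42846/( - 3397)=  - 2^1*3^1 * 37^1*43^(  -  1 )*79^( - 1) * 193^1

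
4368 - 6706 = - 2338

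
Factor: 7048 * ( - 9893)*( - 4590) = 2^4*3^3*5^1*13^1*17^1 *761^1*881^1 =320041715760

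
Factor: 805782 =2^1*3^1*23^1*5839^1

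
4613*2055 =9479715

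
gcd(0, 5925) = 5925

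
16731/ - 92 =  - 16731/92=- 181.86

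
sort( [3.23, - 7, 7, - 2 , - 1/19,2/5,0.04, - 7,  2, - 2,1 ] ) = [-7,-7, - 2 , - 2, - 1/19, 0.04 , 2/5,1,2 , 3.23,7 ]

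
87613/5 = 17522 + 3/5=   17522.60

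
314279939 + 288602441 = 602882380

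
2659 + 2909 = 5568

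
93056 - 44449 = 48607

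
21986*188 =4133368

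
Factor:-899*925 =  - 5^2*29^1*31^1*37^1  =  -831575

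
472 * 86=40592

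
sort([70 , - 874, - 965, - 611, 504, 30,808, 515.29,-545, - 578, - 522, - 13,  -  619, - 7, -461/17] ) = [-965, - 874, - 619, - 611, - 578, -545,-522, - 461/17, - 13, - 7, 30,70, 504, 515.29,808] 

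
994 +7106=8100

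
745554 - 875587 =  - 130033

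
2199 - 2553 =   -  354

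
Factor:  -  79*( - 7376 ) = 2^4*79^1*461^1 = 582704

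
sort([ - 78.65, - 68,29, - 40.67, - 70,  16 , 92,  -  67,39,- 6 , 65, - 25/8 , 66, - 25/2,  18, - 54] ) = [ - 78.65, - 70, - 68,  -  67, - 54 , - 40.67, - 25/2, - 6,-25/8 , 16, 18,29 , 39,65,66, 92]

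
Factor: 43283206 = 2^1*67^1*323009^1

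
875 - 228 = 647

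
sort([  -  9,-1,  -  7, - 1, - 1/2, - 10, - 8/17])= [ - 10, - 9, - 7,  -  1, - 1,-1/2,-8/17]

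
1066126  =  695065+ 371061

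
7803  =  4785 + 3018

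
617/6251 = 617/6251 = 0.10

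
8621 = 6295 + 2326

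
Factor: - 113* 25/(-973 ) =2825/973 = 5^2*7^ ( - 1 )* 113^1*139^(-1)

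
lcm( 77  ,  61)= 4697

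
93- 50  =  43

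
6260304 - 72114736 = - 65854432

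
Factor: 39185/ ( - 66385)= - 11^( - 1)*71^( - 1 )*461^1 = - 461/781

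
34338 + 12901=47239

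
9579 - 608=8971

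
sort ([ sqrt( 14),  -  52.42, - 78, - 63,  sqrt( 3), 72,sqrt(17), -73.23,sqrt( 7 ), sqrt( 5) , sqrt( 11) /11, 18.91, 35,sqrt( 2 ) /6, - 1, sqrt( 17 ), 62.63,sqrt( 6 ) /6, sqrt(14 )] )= [ - 78, - 73.23, - 63, - 52.42, - 1, sqrt(2)/6, sqrt (11 )/11, sqrt( 6 ) /6,  sqrt( 3), sqrt (5), sqrt(7), sqrt(14), sqrt( 14),  sqrt( 17),sqrt( 17 ), 18.91,  35, 62.63,72 ]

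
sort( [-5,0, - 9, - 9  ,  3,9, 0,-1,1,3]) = [ - 9, - 9, - 5, - 1,0,0, 1,3 , 3,9 ]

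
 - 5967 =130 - 6097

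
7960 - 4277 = 3683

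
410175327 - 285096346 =125078981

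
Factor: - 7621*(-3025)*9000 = 207481725000=2^3*3^2* 5^5*11^2*7621^1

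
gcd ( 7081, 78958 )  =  97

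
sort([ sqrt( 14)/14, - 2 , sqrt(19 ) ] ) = [ - 2, sqrt ( 14)/14,  sqrt(19 )]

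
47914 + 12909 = 60823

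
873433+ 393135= 1266568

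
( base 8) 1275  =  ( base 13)41C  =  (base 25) 131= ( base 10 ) 701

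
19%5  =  4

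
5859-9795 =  - 3936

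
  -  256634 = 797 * (  -  322) 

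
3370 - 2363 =1007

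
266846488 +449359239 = 716205727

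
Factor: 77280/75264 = 115/112 = 2^( - 4 )*5^1*7^ (- 1 )*23^1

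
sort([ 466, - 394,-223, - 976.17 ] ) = [ - 976.17,-394, -223, 466 ] 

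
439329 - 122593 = 316736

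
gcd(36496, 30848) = 16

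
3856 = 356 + 3500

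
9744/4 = 2436  =  2436.00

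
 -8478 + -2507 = -10985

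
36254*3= 108762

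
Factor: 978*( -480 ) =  - 469440=-2^6 * 3^2*5^1*163^1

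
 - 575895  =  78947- 654842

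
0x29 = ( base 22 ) 1j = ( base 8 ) 51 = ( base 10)41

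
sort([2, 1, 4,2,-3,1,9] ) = [-3 , 1, 1, 2, 2, 4,9 ] 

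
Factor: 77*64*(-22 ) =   -  2^7*7^1*11^2 = -108416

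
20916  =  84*249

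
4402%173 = 77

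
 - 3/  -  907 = 3/907 = 0.00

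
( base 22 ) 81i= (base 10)3912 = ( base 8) 7510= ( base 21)8i6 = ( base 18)C16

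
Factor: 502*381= 2^1*3^1*127^1* 251^1=191262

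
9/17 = 9/17 = 0.53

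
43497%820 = 37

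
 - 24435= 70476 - 94911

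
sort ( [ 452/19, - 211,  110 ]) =[ - 211, 452/19,110]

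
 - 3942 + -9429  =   - 13371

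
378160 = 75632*5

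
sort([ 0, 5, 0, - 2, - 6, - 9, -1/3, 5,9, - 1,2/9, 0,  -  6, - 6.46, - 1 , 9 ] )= [ - 9,-6.46, - 6,  -  6,- 2, - 1, - 1, - 1/3, 0 , 0, 0,  2/9, 5, 5,9, 9] 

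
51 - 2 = 49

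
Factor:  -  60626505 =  - 3^1*5^1*17^1 * 23^1 * 10337^1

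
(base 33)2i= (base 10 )84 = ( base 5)314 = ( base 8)124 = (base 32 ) 2K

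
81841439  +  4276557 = 86117996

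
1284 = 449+835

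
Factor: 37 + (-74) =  - 37^1=- 37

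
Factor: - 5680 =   -  2^4 * 5^1*71^1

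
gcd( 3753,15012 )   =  3753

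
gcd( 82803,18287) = 1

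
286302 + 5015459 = 5301761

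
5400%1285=260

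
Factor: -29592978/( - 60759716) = 2^(-1)*3^1*4932163^1*15189929^(-1)= 14796489/30379858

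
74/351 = 74/351 = 0.21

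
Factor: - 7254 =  - 2^1*3^2*13^1*31^1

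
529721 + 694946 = 1224667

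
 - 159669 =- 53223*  3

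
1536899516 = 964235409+572664107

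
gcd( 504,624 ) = 24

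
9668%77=43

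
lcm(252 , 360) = 2520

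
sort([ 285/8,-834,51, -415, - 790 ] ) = [ - 834, - 790,-415,  285/8,  51]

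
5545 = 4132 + 1413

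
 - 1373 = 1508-2881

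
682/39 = 17 + 19/39=17.49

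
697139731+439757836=1136897567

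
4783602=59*81078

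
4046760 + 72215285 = 76262045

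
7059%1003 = 38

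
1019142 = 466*2187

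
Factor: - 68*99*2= - 13464 = -  2^3*3^2*11^1*17^1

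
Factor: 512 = 2^9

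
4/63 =4/63 = 0.06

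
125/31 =125/31 = 4.03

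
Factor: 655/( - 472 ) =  - 2^( -3 )*5^1 * 59^( - 1)*131^1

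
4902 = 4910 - 8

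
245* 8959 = 2194955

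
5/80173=5/80173 = 0.00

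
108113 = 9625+98488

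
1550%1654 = 1550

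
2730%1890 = 840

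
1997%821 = 355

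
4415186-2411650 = 2003536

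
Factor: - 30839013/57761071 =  - 3^2*3426557^1 *57761071^(  -  1) 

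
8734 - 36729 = - 27995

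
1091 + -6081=-4990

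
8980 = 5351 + 3629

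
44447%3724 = 3483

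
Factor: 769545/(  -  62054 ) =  - 2^( - 1 )*3^2*5^1*7^2*19^( - 1)*23^( - 1 )*71^( - 1 )*349^1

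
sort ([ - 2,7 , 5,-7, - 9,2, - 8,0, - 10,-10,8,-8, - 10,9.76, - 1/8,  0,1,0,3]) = [ - 10,- 10, - 10,- 9 , - 8, - 8, - 7,  -  2, - 1/8,  0, 0, 0,  1, 2,3, 5, 7,8,9.76]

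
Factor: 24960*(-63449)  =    -  2^7 * 3^1*5^1*13^1*67^1*947^1 = - 1583687040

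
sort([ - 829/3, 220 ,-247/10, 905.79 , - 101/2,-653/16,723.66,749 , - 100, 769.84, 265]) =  [ - 829/3,-100, - 101/2,- 653/16,-247/10,220, 265, 723.66,749,769.84, 905.79 ] 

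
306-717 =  - 411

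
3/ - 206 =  - 3/206 = - 0.01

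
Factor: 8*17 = 136 = 2^3*17^1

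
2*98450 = 196900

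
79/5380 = 79/5380 = 0.01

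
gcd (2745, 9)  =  9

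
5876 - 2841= 3035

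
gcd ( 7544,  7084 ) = 92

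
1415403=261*5423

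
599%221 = 157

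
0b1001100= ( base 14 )56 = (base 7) 136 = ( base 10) 76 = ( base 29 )2i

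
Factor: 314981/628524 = 2^( - 2)*3^ ( -2)  *  13^(-1)*  17^( - 1 ) * 37^1*79^( - 1)*8513^1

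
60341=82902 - 22561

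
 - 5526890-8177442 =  -13704332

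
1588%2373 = 1588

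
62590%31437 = 31153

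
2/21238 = 1/10619 =0.00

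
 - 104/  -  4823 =8/371 =0.02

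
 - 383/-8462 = 383/8462= 0.05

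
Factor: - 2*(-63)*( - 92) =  - 2^3*3^2*7^1*23^1 = -11592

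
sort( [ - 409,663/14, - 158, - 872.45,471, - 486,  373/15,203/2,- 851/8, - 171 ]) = [ - 872.45,- 486, - 409, - 171, - 158,  -  851/8, 373/15, 663/14,  203/2,471]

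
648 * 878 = 568944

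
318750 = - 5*( - 63750)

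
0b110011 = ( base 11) 47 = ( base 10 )51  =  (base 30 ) 1l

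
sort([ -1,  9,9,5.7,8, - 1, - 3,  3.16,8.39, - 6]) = [-6, - 3, - 1, -1,3.16 , 5.7  ,  8,8.39,9,9 ] 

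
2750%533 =85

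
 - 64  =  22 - 86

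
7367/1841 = 4 + 3/1841 = 4.00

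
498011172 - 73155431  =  424855741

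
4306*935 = 4026110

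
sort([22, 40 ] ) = [22,40 ] 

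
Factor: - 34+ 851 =817 = 19^1* 43^1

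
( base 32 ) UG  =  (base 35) RV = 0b1111010000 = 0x3d0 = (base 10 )976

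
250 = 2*125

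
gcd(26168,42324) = 4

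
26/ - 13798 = -1 + 6886/6899 = - 0.00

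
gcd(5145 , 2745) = 15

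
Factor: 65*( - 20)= - 1300 = -  2^2 * 5^2*13^1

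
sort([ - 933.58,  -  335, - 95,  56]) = [ -933.58, - 335,-95,56]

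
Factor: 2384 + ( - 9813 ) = -7429 = -  17^1*19^1* 23^1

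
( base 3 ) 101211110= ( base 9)11743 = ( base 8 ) 17330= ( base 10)7896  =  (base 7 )32010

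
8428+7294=15722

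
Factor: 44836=2^2*11^1 * 1019^1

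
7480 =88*85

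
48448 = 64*757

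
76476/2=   38238 = 38238.00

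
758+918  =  1676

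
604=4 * 151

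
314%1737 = 314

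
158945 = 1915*83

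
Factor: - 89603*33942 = - 2^1*3^1 * 5657^1*89603^1=- 3041305026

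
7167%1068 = 759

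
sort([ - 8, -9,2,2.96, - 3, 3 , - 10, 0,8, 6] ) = [ - 10, - 9,-8,-3, 0, 2, 2.96, 3,6, 8 ] 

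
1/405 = 1/405 =0.00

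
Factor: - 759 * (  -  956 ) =2^2  *3^1*11^1 * 23^1  *239^1 = 725604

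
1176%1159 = 17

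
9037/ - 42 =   -  216 + 5/6  =  - 215.17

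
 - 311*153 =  - 47583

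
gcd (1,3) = 1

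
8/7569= 8/7569 = 0.00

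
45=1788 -1743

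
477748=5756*83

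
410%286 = 124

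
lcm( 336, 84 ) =336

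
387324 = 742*522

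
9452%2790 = 1082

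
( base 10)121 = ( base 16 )79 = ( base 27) 4d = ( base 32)3p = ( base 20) 61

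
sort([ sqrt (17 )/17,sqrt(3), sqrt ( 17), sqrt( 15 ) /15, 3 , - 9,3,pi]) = [ - 9,sqrt(17)/17, sqrt( 15) /15, sqrt ( 3), 3 , 3, pi, sqrt( 17)]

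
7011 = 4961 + 2050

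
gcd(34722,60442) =1286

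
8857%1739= 162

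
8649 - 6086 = 2563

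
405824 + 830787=1236611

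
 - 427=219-646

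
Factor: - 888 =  - 2^3*3^1 *37^1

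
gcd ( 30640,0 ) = 30640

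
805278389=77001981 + 728276408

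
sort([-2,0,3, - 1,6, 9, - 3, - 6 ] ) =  [ - 6, - 3, - 2, -1,0, 3,6, 9 ]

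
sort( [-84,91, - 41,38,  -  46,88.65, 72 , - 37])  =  [ - 84 , -46, - 41, - 37,  38, 72, 88.65,  91 ]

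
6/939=2/313 = 0.01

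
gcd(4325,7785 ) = 865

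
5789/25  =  231  +  14/25=231.56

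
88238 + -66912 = 21326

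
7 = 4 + 3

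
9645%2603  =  1836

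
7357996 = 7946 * 926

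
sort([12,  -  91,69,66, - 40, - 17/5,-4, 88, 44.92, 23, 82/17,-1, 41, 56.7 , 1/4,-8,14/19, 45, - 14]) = [ - 91,- 40, - 14 , - 8,  -  4 , -17/5, - 1, 1/4, 14/19 , 82/17, 12,23, 41,44.92,45, 56.7, 66,69, 88 ] 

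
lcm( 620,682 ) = 6820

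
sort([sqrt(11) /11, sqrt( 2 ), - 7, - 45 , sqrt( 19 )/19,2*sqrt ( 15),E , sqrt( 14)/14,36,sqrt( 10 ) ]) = [-45,-7,sqrt (19)/19,  sqrt(14)/14, sqrt(11)/11,sqrt(2 ), E,sqrt(10),2*sqrt( 15 ), 36]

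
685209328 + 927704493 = 1612913821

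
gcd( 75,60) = 15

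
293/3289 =293/3289 = 0.09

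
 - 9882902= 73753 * (-134 ) 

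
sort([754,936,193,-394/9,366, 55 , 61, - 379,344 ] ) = [ - 379,-394/9,55, 61, 193,344, 366, 754,936 ] 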